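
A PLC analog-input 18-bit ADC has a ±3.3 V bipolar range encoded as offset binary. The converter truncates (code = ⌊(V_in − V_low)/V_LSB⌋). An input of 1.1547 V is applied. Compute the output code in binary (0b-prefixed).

code 0b101011001100100111 (decimal 176935)

With 262144 levels over 6.6 V, one step is 25.18 µV.
(1.1547 − (−3.3)) / 2.5177e-05 = 176935.284 LSBs.
Floor → code 176935.
In binary (0b-prefixed): 0b101011001100100111.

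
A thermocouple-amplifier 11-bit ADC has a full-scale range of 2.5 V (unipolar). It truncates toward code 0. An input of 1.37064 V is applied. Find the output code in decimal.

code 1122

With 2048 levels over 2.5 V, one step is 1.221 mV.
Input sits at 1122.828 steps above V_low.
So the output code is 1122.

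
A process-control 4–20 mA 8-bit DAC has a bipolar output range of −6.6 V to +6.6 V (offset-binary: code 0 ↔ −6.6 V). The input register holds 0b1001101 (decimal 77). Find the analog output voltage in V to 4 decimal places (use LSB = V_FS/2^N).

-2.6297 V

LSB = 13.2 V / 2^8 = 51.562 mV.
Code 0b1001101 = 77 decimal.
V_out = (−6.6) + 77 × 0.0515625 V = -2.62969 V.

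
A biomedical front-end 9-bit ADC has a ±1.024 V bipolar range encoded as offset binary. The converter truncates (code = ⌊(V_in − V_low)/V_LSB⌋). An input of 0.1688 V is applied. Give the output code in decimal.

Full-scale span = 2.048 V; LSB = 2.048/2^9 = 4.000 mV.
(0.1688 − (−1.024)) / 0.004 = 298.200 LSBs.
So the output code is 298.

code 298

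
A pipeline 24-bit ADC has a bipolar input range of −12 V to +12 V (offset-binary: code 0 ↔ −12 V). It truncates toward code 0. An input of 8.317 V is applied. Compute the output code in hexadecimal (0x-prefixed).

code 0xD8B6F4 (decimal 14202612)

With 16777216 levels over 24 V, one step is 1.43 µV.
Input sits at 14202612.395 steps above V_low.
Floor → code 14202612.
In hexadecimal (0x-prefixed): 0xD8B6F4.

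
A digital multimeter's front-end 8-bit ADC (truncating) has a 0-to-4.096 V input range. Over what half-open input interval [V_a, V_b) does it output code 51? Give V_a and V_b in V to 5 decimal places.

LSB = 4.096/2^8 = 16.000 mV.
V_a = V_low + 51·LSB = 0.816 V; V_b = V_low + 52·LSB = 0.832 V.

[0.81600 V, 0.83200 V)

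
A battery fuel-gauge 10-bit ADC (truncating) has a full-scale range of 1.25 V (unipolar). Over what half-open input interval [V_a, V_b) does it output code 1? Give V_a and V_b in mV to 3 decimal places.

[1.221 mV, 2.441 mV)

LSB = 1.25/2^10 = 1.221 mV.
V_a = V_low + 1·LSB = 0.0012207 V; V_b = V_low + 2·LSB = 0.00244141 V.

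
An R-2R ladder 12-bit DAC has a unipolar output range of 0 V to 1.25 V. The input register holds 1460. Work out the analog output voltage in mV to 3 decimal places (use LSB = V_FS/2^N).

445.557 mV

LSB = 1.25 V / 2^12 = 305.18 µV.
V_out = 0 + 1460 × 0.000305176 V = 0.445557 V.
= 445.557 mV.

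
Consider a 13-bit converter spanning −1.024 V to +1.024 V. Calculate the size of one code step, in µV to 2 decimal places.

250.00 µV

Full-scale span = 2.048 V.
LSB = 2.048 / 2^13 = 2.048 / 8192 = 0.00025 V = 250.00 µV.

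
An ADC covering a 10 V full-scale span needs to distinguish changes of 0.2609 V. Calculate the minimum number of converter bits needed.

Number of steps required ≥ 10 V / 0.2609 V = 38.33.
Need 2^N ≥ 38.33; 2^5 = 32, 2^6 = 64.
Minimum N = 6.

6 bits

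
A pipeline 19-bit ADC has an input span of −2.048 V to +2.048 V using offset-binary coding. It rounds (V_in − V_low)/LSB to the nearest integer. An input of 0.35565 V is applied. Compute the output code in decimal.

LSB = 4.096 V / 524288 = 7.81 µV.
Input sits at 307667.200 steps above V_low.
Round → code 307667.

code 307667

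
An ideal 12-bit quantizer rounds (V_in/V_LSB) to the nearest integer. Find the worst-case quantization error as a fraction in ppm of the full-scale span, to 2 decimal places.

122.07 ppm

Rounding → worst-case error = ½ LSB = V_FS/2^13, so 1e+06/8192 = 122.07 ppm of full scale.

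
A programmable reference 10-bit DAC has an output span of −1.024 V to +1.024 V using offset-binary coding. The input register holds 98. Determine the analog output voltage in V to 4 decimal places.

LSB = 2.048 V / 2^10 = 2.000 mV.
V_out = (−1.024) + 98 × 0.002 V = -0.828 V.

-0.8280 V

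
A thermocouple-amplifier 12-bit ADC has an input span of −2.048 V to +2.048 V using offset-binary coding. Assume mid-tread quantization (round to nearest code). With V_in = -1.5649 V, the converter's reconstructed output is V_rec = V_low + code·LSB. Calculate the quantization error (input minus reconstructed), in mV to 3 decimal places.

LSB = 4.096/2^12 = 1.000 mV.
(-1.5649 − (−2.048))/0.001 = 483.1000; round gives code 483.
Reconstructed: -1.565 V.
V_in − V_rec = 0.0001 V = 0.100 mV.

0.100 mV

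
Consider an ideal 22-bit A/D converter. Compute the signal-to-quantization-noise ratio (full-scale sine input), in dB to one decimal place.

134.2 dB

SNR ≈ 6.02·N + 1.76 dB = 6.02·22 + 1.76 = 134.20 dB.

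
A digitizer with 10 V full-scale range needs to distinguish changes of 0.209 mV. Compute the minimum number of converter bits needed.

Number of steps required ≥ 10 V / 0.209 mV = 47846.89.
Need 2^N ≥ 47846.89; 2^15 = 32768, 2^16 = 65536.
Minimum N = 16.

16 bits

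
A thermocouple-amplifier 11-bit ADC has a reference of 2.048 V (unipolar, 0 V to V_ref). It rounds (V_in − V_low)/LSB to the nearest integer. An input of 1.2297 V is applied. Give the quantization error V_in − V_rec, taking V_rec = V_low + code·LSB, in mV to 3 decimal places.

-0.300 mV

Step size: 2.048 V ÷ 2^11 = 1.000 mV.
(1.2297 − 0)/0.001 = 1229.7000; round gives code 1230.
Code 1230 maps back to 0 + 1230×0.001 V = 1.23 V.
Error = 1.2297 − 1.23 = -0.0003 V = -0.300 mV.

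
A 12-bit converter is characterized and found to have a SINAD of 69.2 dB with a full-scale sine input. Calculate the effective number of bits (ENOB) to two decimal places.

11.20 bits

ENOB = (SINAD − 1.76) / 6.02 = (69.2 − 1.76)/6.02 = 11.203.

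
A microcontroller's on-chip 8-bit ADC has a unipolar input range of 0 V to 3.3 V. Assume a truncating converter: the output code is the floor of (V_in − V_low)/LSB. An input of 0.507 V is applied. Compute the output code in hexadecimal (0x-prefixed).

Full-scale span = 3.3 V; LSB = 3.3/2^8 = 12.891 mV.
(V_in − V_low)/LSB = (0.507 − 0) / 0.0128906 = 39.331.
⌊·⌋(39.331) = 39.
In hexadecimal (0x-prefixed): 0x27.

code 0x27 (decimal 39)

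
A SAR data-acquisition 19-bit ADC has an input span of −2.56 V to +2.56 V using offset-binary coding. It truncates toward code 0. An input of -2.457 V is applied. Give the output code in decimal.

With 524288 levels over 5.12 V, one step is 9.77 µV.
(V_in − V_low)/LSB = (-2.457 − (−2.56)) / 9.76563e-06 = 10547.200.
⌊·⌋(10547.200) = 10547.

code 10547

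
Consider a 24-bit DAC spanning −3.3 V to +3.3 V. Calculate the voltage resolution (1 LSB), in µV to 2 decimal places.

0.39 µV

Full-scale span = 6.6 V.
LSB = 6.6 / 2^24 = 6.6 / 16777216 = 3.93391e-07 V = 0.39 µV.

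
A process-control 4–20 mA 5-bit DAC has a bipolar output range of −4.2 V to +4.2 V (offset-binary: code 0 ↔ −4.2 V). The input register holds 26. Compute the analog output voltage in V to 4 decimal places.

LSB = 8.4 V / 2^5 = 262.500 mV.
V_out = (−4.2) + 26 × 0.2625 V = 2.625 V.

2.6250 V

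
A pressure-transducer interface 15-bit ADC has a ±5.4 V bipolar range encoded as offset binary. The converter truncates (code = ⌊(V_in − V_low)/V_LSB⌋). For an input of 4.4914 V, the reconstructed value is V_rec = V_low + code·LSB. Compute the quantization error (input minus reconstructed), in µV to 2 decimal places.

79.20 µV

Step size: 10.8 V ÷ 2^15 = 329.59 µV.
(V_in − V_low)/LSB = (4.4914 − (−5.4))/0.00032959 = 30011.2403 → code 30011 (floor).
V_rec = (−5.4) + 30011·0.00032959 = 4.4913208 V.
Difference: 7.91992e-05 V → 79.20 µV.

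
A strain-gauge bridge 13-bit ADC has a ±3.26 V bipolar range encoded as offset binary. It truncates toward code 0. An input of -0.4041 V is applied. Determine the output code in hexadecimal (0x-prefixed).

code 0xE04 (decimal 3588)

LSB = 6.52 V / 8192 = 0.796 mV.
(V_in − V_low)/LSB = (-0.4041 − (−3.26)) / 0.000795898 = 3588.272.
So the output code is 3588.
In hexadecimal (0x-prefixed): 0xE04.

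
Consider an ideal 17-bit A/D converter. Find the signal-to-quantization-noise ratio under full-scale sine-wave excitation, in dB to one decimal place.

SNR ≈ 6.02·N + 1.76 dB = 6.02·17 + 1.76 = 104.10 dB.

104.1 dB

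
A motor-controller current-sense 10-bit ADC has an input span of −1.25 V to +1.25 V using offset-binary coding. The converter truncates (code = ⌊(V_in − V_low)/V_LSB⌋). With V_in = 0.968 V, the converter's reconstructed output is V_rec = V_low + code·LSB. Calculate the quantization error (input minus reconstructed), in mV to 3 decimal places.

Step size: 2.5 V ÷ 2^10 = 2.441 mV.
(0.968 − (−1.25))/0.00244141 = 908.4928; ⌊·⌋ gives code 908.
V_rec = (−1.25) + 908·0.00244141 = 0.96679688 V.
Difference: 0.00120312 V → 1.203 mV.

1.203 mV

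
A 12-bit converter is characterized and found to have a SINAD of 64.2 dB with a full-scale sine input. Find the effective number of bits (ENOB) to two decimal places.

ENOB = (SINAD − 1.76) / 6.02 = (64.2 − 1.76)/6.02 = 10.372.

10.37 bits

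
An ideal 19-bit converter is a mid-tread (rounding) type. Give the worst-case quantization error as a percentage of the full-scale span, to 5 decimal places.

0.00010 %

Rounding → worst-case error = ½ LSB = V_FS/2^20, so 100/1048576 = 9.53674e-05 % of full scale.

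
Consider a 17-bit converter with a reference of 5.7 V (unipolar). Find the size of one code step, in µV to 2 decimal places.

43.49 µV

Full-scale span = 5.7 V.
LSB = 5.7 / 2^17 = 5.7 / 131072 = 4.34875e-05 V = 43.49 µV.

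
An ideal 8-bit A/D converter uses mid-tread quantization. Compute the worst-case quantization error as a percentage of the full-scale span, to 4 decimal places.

Rounding → worst-case error = ½ LSB = V_FS/2^9, so 100/512 = 0.195312 % of full scale.

0.1953 %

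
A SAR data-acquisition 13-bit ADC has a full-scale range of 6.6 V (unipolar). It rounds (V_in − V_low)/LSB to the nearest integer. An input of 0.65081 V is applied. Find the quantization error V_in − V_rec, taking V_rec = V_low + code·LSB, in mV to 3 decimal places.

-0.167 mV

LSB = 6.6/2^13 = 0.806 mV.
(V_in − V_low)/LSB = (0.65081 − 0)/0.000805664 = 807.7933 → code 808 (round).
Reconstructed: 0.65097656 V.
Difference: -0.000166562 V → -0.167 mV.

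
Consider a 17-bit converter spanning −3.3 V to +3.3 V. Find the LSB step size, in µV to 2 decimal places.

50.35 µV

Full-scale span = 6.6 V.
LSB = 6.6 / 2^17 = 6.6 / 131072 = 5.0354e-05 V = 50.35 µV.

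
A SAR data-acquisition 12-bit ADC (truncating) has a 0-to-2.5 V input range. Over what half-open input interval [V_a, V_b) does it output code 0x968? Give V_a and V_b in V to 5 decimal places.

LSB = 2.5/2^12 = 0.610 mV.
Code 0x968 = 2408 decimal.
V_a = V_low + 2408·LSB = 1.46973 V; V_b = V_low + 2409·LSB = 1.47034 V.

[1.46973 V, 1.47034 V)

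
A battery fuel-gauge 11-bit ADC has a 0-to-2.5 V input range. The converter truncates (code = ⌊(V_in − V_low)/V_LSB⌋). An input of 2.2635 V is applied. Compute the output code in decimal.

code 1854

LSB = 2.5 V / 2048 = 1.221 mV.
(V_in − V_low)/LSB = (2.2635 − 0) / 0.0012207 = 1854.259.
⌊·⌋(1854.259) = 1854.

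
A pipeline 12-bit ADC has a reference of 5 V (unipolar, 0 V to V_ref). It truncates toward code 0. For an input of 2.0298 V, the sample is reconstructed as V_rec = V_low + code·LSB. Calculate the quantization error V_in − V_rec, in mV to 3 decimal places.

Step size: 5 V ÷ 2^12 = 1.221 mV.
(V_in − V_low)/LSB = (2.0298 − 0)/0.0012207 = 1662.8122 → code 1662 (floor).
Code 1662 maps back to 0 + 1662×0.0012207 V = 2.0288086 V.
Error = 2.0298 − 2.0288086 = 0.000991406 V = 0.991 mV.

0.991 mV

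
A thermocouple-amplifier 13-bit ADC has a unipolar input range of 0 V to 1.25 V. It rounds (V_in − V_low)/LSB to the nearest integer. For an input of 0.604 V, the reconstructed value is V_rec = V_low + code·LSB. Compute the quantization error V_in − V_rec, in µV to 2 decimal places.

One LSB is 1.25 V / 8192 = 152.59 µV.
Scaled input = 3958.3744 LSBs, so code = 3958.
Code 3958 maps back to 0 + 3958×0.000152588 V = 0.60394287 V.
Difference: 5.71289e-05 V → 57.13 µV.

57.13 µV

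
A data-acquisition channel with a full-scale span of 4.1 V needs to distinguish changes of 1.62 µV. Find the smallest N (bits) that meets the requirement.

22 bits

Number of steps required ≥ 4.1 V / 1.62 µV = 2530864.20.
Need 2^N ≥ 2530864.20; 2^21 = 2097152, 2^22 = 4194304.
Minimum N = 22.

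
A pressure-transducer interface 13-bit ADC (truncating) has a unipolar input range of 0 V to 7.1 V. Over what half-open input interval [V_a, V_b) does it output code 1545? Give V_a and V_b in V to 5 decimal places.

LSB = 7.1/2^13 = 0.867 mV.
V_a = V_low + 1545·LSB = 1.33905 V; V_b = V_low + 1546·LSB = 1.33992 V.

[1.33905 V, 1.33992 V)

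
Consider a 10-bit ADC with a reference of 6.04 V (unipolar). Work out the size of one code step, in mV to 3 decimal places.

Full-scale span = 6.04 V.
LSB = 6.04 / 2^10 = 6.04 / 1024 = 0.00589844 V = 5.898 mV.

5.898 mV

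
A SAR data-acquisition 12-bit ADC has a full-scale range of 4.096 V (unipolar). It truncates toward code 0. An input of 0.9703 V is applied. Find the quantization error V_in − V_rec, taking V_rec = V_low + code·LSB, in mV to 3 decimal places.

0.300 mV

One LSB is 4.096 V / 4096 = 1.000 mV.
(V_in − V_low)/LSB = (0.9703 − 0)/0.001 = 970.3000 → code 970 (floor).
V_rec = 0 + 970·0.001 = 0.97 V.
Difference: 0.0003 V → 0.300 mV.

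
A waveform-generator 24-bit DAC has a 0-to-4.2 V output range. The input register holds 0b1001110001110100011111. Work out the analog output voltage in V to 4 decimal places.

LSB = 4.2 V / 2^24 = 0.25 µV.
Code 0b1001110001110100011111 = 2563359 decimal.
V_out = 0 + 2563359 × 2.5034e-07 V = 0.64171 V.

0.6417 V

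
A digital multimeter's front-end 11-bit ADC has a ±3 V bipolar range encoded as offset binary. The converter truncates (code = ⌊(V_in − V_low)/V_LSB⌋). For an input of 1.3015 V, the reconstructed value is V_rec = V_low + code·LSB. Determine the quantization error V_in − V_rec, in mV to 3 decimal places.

One LSB is 6 V / 2048 = 2.930 mV.
(1.3015 − (−3))/0.00292969 = 1468.2453; ⌊·⌋ gives code 1468.
Reconstructed: 1.3007812 V.
Difference: 0.00071875 V → 0.719 mV.

0.719 mV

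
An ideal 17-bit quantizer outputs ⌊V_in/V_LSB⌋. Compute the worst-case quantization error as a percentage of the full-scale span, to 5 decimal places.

Truncating → worst-case error = 1 LSB = V_FS/2^17, so 100/131072 = 0.000762939 % of full scale.

0.00076 %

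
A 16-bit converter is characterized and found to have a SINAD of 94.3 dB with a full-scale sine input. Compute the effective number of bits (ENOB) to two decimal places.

15.37 bits

ENOB = (SINAD − 1.76) / 6.02 = (94.3 − 1.76)/6.02 = 15.372.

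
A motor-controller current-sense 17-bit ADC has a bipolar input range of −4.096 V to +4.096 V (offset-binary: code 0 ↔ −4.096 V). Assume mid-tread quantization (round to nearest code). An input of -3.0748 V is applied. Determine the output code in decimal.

code 16339

LSB = 8.192 V / 131072 = 62.50 µV.
(-3.0748 − (−4.096)) / 6.25e-05 = 16339.200 LSBs.
round(16339.200) = 16339.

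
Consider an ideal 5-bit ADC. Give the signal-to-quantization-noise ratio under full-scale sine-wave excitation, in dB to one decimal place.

31.9 dB

SNR ≈ 6.02·N + 1.76 dB = 6.02·5 + 1.76 = 31.86 dB.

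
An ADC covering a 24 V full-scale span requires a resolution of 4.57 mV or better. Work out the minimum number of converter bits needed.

13 bits

Number of steps required ≥ 24 V / 4.57 mV = 5251.64.
Need 2^N ≥ 5251.64; 2^12 = 4096, 2^13 = 8192.
Minimum N = 13.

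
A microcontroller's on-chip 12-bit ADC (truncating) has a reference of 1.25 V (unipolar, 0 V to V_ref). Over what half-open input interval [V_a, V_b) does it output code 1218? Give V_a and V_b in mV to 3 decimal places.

[371.704 mV, 372.009 mV)

LSB = 1.25/2^12 = 305.18 µV.
V_a = V_low + 1218·LSB = 0.371704 V; V_b = V_low + 1219·LSB = 0.372009 V.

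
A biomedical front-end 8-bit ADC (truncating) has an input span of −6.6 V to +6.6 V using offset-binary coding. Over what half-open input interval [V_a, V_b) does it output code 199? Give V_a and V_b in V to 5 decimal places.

[3.66094 V, 3.71250 V)

LSB = 13.2/2^8 = 51.562 mV.
V_a = V_low + 199·LSB = 3.66094 V; V_b = V_low + 200·LSB = 3.7125 V.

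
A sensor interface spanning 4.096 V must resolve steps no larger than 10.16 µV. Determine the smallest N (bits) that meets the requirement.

19 bits

Number of steps required ≥ 4.096 V / 10.16 µV = 403149.61.
Need 2^N ≥ 403149.61; 2^18 = 262144, 2^19 = 524288.
Minimum N = 19.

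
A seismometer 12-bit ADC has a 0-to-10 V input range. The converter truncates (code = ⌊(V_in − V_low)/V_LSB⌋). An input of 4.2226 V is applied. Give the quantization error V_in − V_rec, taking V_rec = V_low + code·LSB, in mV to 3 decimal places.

One LSB is 10 V / 4096 = 2.441 mV.
(4.2226 − 0)/0.00244141 = 1729.5770; ⌊·⌋ gives code 1729.
Code 1729 maps back to 0 + 1729×0.00244141 V = 4.2211914 V.
Difference: 0.00140859 V → 1.409 mV.

1.409 mV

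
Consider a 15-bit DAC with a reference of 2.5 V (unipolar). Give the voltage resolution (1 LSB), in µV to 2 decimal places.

Full-scale span = 2.5 V.
LSB = 2.5 / 2^15 = 2.5 / 32768 = 7.62939e-05 V = 76.29 µV.

76.29 µV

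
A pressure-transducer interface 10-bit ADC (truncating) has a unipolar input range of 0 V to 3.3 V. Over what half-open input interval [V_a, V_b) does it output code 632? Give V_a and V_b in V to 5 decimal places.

LSB = 3.3/2^10 = 3.223 mV.
V_a = V_low + 632·LSB = 2.03672 V; V_b = V_low + 633·LSB = 2.03994 V.

[2.03672 V, 2.03994 V)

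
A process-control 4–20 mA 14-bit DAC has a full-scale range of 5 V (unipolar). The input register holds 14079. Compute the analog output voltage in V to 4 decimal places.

4.2966 V

LSB = 5 V / 2^14 = 305.18 µV.
V_out = 0 + 14079 × 0.000305176 V = 4.29657 V.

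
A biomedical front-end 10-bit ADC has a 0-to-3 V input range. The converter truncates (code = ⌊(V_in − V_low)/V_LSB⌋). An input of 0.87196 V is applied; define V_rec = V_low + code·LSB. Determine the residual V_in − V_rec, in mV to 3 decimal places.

LSB = 3/2^10 = 2.930 mV.
Scaled input = 297.6290 LSBs, so code = 297.
V_rec = 0 + 297·0.00292969 = 0.87011719 V.
Error = 0.87196 − 0.87011719 = 0.00184281 V = 1.843 mV.

1.843 mV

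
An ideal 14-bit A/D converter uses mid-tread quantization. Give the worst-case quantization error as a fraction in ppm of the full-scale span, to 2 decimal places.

30.52 ppm

Rounding → worst-case error = ½ LSB = V_FS/2^15, so 1e+06/32768 = 30.5176 ppm of full scale.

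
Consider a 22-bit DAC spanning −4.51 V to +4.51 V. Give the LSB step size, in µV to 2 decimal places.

Full-scale span = 9.02 V.
LSB = 9.02 / 2^22 = 9.02 / 4194304 = 2.15054e-06 V = 2.15 µV.

2.15 µV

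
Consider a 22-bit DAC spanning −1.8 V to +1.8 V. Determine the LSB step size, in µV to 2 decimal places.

0.86 µV

Full-scale span = 3.6 V.
LSB = 3.6 / 2^22 = 3.6 / 4194304 = 8.58307e-07 V = 0.86 µV.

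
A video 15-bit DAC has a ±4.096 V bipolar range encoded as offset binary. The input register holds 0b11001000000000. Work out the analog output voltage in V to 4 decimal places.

-0.8960 V

LSB = 8.192 V / 2^15 = 250.00 µV.
Code 0b11001000000000 = 12800 decimal.
V_out = (−4.096) + 12800 × 0.00025 V = -0.896 V.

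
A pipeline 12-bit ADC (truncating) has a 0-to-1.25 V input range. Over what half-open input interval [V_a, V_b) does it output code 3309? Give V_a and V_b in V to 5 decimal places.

[1.00983 V, 1.01013 V)

LSB = 1.25/2^12 = 305.18 µV.
V_a = V_low + 3309·LSB = 1.00983 V; V_b = V_low + 3310·LSB = 1.01013 V.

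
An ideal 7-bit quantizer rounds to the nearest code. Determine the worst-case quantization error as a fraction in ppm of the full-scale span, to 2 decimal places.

Rounding → worst-case error = ½ LSB = V_FS/2^8, so 1e+06/256 = 3906.25 ppm of full scale.

3906.25 ppm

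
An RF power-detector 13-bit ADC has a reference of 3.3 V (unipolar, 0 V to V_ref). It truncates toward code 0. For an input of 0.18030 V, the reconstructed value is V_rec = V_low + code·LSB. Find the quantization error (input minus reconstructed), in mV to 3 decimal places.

0.234 mV

LSB = 3.3/2^13 = 402.83 µV.
Scaled input = 447.5811 LSBs, so code = 447.
Code 447 maps back to 0 + 447×0.000402832 V = 0.18006592 V.
V_in − V_rec = 0.000234082 V = 0.234 mV.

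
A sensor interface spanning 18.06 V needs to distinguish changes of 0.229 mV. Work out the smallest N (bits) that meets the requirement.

Number of steps required ≥ 18.06 V / 0.229 mV = 78864.63.
Need 2^N ≥ 78864.63; 2^16 = 65536, 2^17 = 131072.
Minimum N = 17.

17 bits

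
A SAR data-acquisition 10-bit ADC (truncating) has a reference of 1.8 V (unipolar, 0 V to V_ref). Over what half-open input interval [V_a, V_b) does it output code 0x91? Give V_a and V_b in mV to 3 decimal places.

LSB = 1.8/2^10 = 1.758 mV.
Code 0x91 = 145 decimal.
V_a = V_low + 145·LSB = 0.254883 V; V_b = V_low + 146·LSB = 0.256641 V.

[254.883 mV, 256.641 mV)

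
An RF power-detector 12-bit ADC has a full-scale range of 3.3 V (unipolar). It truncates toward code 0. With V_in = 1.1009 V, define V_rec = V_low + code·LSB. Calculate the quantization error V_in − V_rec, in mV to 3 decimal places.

0.363 mV

Step size: 3.3 V ÷ 2^12 = 0.806 mV.
Scaled input = 1366.4504 LSBs, so code = 1366.
Reconstructed: 1.1005371 V.
V_in − V_rec = 0.000362891 V = 0.363 mV.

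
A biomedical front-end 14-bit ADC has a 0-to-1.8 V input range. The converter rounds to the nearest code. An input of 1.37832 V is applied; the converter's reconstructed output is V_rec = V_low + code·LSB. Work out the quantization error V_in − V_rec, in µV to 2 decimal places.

-24.73 µV

Step size: 1.8 V ÷ 2^14 = 109.86 µV.
(1.37832 − 0)/0.000109863 = 12545.7749; round gives code 12546.
Code 12546 maps back to 0 + 12546×0.000109863 V = 1.3783447 V.
Difference: -2.47266e-05 V → -24.73 µV.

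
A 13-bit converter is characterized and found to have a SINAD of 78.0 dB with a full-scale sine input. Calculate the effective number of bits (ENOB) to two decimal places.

12.66 bits

ENOB = (SINAD − 1.76) / 6.02 = (78.0 − 1.76)/6.02 = 12.664.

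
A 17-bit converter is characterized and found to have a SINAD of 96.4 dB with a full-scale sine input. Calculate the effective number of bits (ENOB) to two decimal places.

ENOB = (SINAD − 1.76) / 6.02 = (96.4 − 1.76)/6.02 = 15.721.

15.72 bits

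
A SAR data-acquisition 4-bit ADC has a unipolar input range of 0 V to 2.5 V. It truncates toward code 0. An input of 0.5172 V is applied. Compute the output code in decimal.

code 3

With 16 levels over 2.5 V, one step is 156.250 mV.
(0.5172 − 0) / 0.15625 = 3.310 LSBs.
Floor → code 3.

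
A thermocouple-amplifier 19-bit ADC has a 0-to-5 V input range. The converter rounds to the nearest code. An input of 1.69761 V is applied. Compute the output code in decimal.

Full-scale span = 5 V; LSB = 5/2^19 = 9.54 µV.
Input sits at 178007.310 steps above V_low.
So the output code is 178007.

code 178007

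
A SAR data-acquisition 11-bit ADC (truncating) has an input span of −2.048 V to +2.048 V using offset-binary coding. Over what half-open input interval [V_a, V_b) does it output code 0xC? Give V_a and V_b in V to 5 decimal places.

LSB = 4.096/2^11 = 2.000 mV.
Code 0xC = 12 decimal.
V_a = V_low + 12·LSB = -2.024 V; V_b = V_low + 13·LSB = -2.022 V.

[-2.02400 V, -2.02200 V)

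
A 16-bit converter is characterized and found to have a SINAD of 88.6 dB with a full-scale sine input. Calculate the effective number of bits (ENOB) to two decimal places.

14.43 bits

ENOB = (SINAD − 1.76) / 6.02 = (88.6 − 1.76)/6.02 = 14.425.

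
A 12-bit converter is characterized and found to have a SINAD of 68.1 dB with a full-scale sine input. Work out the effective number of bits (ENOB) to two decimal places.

11.02 bits

ENOB = (SINAD − 1.76) / 6.02 = (68.1 − 1.76)/6.02 = 11.020.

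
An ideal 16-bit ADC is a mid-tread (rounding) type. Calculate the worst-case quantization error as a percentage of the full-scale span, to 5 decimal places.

0.00076 %

Rounding → worst-case error = ½ LSB = V_FS/2^17, so 100/131072 = 0.000762939 % of full scale.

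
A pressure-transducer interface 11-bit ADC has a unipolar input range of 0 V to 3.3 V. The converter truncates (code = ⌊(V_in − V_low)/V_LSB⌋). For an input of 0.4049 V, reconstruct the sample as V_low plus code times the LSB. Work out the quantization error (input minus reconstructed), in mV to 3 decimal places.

0.457 mV

Step size: 3.3 V ÷ 2^11 = 1.611 mV.
Scaled input = 251.2834 LSBs, so code = 251.
Code 251 maps back to 0 + 251×0.00161133 V = 0.40444336 V.
Error = 0.4049 − 0.40444336 = 0.000456641 V = 0.457 mV.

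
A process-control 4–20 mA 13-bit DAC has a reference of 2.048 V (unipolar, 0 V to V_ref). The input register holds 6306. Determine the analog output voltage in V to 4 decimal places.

1.5765 V

LSB = 2.048 V / 2^13 = 250.00 µV.
V_out = 0 + 6306 × 0.00025 V = 1.5765 V.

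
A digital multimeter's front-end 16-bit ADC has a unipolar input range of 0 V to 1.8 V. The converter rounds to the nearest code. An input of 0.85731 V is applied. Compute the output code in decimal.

code 31214

With 65536 levels over 1.8 V, one step is 27.47 µV.
(0.85731 − 0) / 2.74658e-05 = 31213.705 LSBs.
So the output code is 31214.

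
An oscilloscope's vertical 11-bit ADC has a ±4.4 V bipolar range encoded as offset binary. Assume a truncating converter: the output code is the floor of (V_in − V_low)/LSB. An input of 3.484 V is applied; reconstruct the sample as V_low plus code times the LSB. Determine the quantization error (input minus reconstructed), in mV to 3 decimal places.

3.531 mV

One LSB is 8.8 V / 2048 = 4.297 mV.
(3.484 − (−4.4))/0.00429688 = 1834.8218; ⌊·⌋ gives code 1834.
Reconstructed: 3.4804688 V.
Error = 3.484 − 3.4804688 = 0.00353125 V = 3.531 mV.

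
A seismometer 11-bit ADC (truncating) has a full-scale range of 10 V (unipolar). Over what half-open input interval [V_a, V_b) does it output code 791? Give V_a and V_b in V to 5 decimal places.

LSB = 10/2^11 = 4.883 mV.
V_a = V_low + 791·LSB = 3.8623 V; V_b = V_low + 792·LSB = 3.86719 V.

[3.86230 V, 3.86719 V)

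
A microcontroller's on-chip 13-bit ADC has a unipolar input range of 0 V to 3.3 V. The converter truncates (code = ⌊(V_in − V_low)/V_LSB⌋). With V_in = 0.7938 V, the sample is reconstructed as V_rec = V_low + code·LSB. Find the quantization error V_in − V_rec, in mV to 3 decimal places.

0.221 mV

Step size: 3.3 V ÷ 2^13 = 402.83 µV.
(V_in − V_low)/LSB = (0.7938 − 0)/0.000402832 = 1970.5484 → code 1970 (floor).
Code 1970 maps back to 0 + 1970×0.000402832 V = 0.7935791 V.
Error = 0.7938 − 0.7935791 = 0.000220898 V = 0.221 mV.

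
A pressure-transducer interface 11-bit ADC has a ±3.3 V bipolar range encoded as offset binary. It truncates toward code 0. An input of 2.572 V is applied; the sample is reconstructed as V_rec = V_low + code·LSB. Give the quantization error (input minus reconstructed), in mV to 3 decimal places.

0.320 mV

One LSB is 6.6 V / 2048 = 3.223 mV.
(2.572 − (−3.3))/0.00322266 = 1822.0994; ⌊·⌋ gives code 1822.
Reconstructed: 2.5716797 V.
Difference: 0.000320313 V → 0.320 mV.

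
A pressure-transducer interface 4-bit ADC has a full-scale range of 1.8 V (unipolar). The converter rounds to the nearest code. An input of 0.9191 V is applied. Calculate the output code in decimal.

code 8

With 16 levels over 1.8 V, one step is 112.500 mV.
(0.9191 − 0) / 0.1125 = 8.170 LSBs.
Round → code 8.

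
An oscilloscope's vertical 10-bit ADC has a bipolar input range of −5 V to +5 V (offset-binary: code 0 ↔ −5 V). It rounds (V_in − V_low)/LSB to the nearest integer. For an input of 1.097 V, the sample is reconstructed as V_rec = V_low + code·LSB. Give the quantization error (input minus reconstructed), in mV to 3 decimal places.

Step size: 10 V ÷ 2^10 = 9.766 mV.
Scaled input = 624.3328 LSBs, so code = 624.
V_rec = (−5) + 624·0.00976562 = 1.09375 V.
Error = 1.097 − 1.09375 = 0.00325 V = 3.250 mV.

3.250 mV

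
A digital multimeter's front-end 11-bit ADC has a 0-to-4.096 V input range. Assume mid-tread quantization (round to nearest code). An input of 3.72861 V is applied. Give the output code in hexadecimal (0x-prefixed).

code 0x748 (decimal 1864)

With 2048 levels over 4.096 V, one step is 2.000 mV.
(3.72861 − 0) / 0.002 = 1864.305 LSBs.
So the output code is 1864.
In hexadecimal (0x-prefixed): 0x748.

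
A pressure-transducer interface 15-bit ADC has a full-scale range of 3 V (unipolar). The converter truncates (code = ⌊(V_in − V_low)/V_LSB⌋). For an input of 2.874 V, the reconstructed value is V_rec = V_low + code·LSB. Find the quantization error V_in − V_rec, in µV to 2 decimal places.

68.12 µV

Step size: 3 V ÷ 2^15 = 91.55 µV.
(V_in − V_low)/LSB = (2.874 − 0)/9.15527e-05 = 31391.7440 → code 31391 (floor).
V_rec = 0 + 31391·9.15527e-05 = 2.8739319 V.
Error = 2.874 − 2.8739319 = 6.81152e-05 V = 68.12 µV.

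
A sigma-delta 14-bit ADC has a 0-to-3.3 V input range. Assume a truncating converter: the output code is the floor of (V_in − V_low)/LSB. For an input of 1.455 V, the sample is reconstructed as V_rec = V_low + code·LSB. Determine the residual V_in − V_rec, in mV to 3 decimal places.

0.172 mV

One LSB is 3.3 V / 16384 = 201.42 µV.
Scaled input = 7223.8545 LSBs, so code = 7223.
Reconstructed: 1.4548279 V.
Difference: 0.000172119 V → 0.172 mV.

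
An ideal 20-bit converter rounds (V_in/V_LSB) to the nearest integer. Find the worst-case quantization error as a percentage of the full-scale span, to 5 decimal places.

Rounding → worst-case error = ½ LSB = V_FS/2^21, so 100/2097152 = 4.76837e-05 % of full scale.

0.00005 %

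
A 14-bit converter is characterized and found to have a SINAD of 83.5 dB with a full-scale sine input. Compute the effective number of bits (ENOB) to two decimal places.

ENOB = (SINAD − 1.76) / 6.02 = (83.5 − 1.76)/6.02 = 13.578.

13.58 bits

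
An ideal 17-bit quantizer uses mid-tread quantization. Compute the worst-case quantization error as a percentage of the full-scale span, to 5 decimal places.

0.00038 %

Rounding → worst-case error = ½ LSB = V_FS/2^18, so 100/262144 = 0.00038147 % of full scale.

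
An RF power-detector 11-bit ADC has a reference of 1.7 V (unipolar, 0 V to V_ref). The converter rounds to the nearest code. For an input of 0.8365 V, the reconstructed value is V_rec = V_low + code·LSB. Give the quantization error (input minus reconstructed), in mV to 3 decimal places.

-0.219 mV

One LSB is 1.7 V / 2048 = 0.830 mV.
Scaled input = 1007.7365 LSBs, so code = 1008.
Reconstructed: 0.83671875 V.
Difference: -0.00021875 V → -0.219 mV.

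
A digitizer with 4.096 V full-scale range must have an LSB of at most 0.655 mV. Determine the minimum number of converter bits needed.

Number of steps required ≥ 4.096 V / 0.655 mV = 6253.44.
Need 2^N ≥ 6253.44; 2^12 = 4096, 2^13 = 8192.
Minimum N = 13.

13 bits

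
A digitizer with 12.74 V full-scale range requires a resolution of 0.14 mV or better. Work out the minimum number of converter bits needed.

17 bits

Number of steps required ≥ 12.74 V / 0.14 mV = 91000.00.
Need 2^N ≥ 91000.00; 2^16 = 65536, 2^17 = 131072.
Minimum N = 17.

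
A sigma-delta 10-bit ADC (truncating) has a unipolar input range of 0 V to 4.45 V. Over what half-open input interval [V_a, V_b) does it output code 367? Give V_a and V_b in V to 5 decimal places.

[1.59487 V, 1.59922 V)

LSB = 4.45/2^10 = 4.346 mV.
V_a = V_low + 367·LSB = 1.59487 V; V_b = V_low + 368·LSB = 1.59922 V.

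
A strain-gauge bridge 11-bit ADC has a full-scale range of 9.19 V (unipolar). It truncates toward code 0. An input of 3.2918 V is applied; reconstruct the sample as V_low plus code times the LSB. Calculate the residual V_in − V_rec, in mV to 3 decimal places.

LSB = 9.19/2^11 = 4.487 mV.
(3.2918 − 0)/0.0044873 = 733.5807; ⌊·⌋ gives code 733.
V_rec = 0 + 733·0.0044873 = 3.2891943 V.
Difference: 0.00260566 V → 2.606 mV.

2.606 mV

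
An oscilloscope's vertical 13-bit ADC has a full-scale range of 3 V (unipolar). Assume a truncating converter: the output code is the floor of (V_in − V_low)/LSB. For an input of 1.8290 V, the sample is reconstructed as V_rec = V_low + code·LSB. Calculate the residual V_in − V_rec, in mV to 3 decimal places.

0.143 mV

One LSB is 3 V / 8192 = 366.21 µV.
(V_in − V_low)/LSB = (1.8290 − 0)/0.000366211 = 4994.3893 → code 4994 (floor).
Reconstructed: 1.8288574 V.
V_in − V_rec = 0.000142578 V = 0.143 mV.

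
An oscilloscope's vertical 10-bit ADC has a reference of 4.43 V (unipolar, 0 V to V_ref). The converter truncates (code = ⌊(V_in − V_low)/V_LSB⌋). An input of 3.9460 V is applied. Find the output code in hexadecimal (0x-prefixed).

code 0x390 (decimal 912)

With 1024 levels over 4.43 V, one step is 4.326 mV.
(V_in − V_low)/LSB = (3.9460 − 0) / 0.00432617 = 912.123.
Floor → code 912.
In hexadecimal (0x-prefixed): 0x390.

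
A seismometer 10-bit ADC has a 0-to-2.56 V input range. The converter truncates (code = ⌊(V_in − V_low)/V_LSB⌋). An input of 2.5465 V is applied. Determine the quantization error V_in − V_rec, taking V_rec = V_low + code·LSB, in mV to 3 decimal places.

1.500 mV

LSB = 2.56/2^10 = 2.500 mV.
Scaled input = 1018.6000 LSBs, so code = 1018.
Code 1018 maps back to 0 + 1018×0.0025 V = 2.545 V.
V_in − V_rec = 0.0015 V = 1.500 mV.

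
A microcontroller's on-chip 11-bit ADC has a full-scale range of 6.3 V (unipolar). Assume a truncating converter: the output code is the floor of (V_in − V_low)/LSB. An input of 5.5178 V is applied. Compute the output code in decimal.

code 1793

Full-scale span = 6.3 V; LSB = 6.3/2^11 = 3.076 mV.
(5.5178 − 0) / 0.00307617 = 1793.723 LSBs.
⌊·⌋(1793.723) = 1793.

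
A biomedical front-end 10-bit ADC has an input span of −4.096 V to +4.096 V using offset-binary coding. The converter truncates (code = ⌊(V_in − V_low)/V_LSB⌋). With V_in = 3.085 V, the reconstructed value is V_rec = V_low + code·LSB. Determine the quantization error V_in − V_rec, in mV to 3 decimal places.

LSB = 8.192/2^10 = 8.000 mV.
(V_in − V_low)/LSB = (3.085 − (−4.096))/0.008 = 897.6250 → code 897 (floor).
Reconstructed: 3.08 V.
Error = 3.085 − 3.08 = 0.005 V = 5.000 mV.

5.000 mV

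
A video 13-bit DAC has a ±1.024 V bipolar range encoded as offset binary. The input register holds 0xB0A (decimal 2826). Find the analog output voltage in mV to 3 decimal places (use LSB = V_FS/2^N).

-317.500 mV

LSB = 2.048 V / 2^13 = 250.00 µV.
Code 0xB0A = 2826 decimal.
V_out = (−1.024) + 2826 × 0.00025 V = -0.3175 V.
= -317.500 mV.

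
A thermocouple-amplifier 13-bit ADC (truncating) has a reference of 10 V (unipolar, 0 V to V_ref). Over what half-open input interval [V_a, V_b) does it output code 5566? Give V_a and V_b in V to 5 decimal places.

[6.79443 V, 6.79565 V)

LSB = 10/2^13 = 1.221 mV.
V_a = V_low + 5566·LSB = 6.79443 V; V_b = V_low + 5567·LSB = 6.79565 V.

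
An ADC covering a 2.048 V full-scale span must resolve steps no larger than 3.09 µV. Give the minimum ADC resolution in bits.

Number of steps required ≥ 2.048 V / 3.09 µV = 662783.17.
Need 2^N ≥ 662783.17; 2^19 = 524288, 2^20 = 1048576.
Minimum N = 20.

20 bits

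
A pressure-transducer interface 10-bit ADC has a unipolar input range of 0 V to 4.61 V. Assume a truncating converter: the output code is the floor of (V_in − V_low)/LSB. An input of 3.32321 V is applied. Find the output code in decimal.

Full-scale span = 4.61 V; LSB = 4.61/2^10 = 4.502 mV.
(3.32321 − 0) / 0.00450195 = 738.171 LSBs.
Floor → code 738.

code 738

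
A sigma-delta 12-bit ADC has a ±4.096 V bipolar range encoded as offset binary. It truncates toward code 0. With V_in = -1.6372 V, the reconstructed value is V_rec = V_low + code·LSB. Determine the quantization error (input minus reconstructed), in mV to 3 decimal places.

LSB = 8.192/2^12 = 2.000 mV.
(V_in − V_low)/LSB = (-1.6372 − (−4.096))/0.002 = 1229.4000 → code 1229 (floor).
Reconstructed: -1.638 V.
Difference: 0.0008 V → 0.800 mV.

0.800 mV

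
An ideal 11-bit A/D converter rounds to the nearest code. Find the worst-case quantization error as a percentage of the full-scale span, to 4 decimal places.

Rounding → worst-case error = ½ LSB = V_FS/2^12, so 100/4096 = 0.0244141 % of full scale.

0.0244 %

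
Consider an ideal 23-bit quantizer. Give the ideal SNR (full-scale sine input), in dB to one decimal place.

140.2 dB

SNR ≈ 6.02·N + 1.76 dB = 6.02·23 + 1.76 = 140.22 dB.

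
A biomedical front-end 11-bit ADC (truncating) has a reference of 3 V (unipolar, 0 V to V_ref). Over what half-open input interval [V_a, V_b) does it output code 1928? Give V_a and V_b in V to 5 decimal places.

LSB = 3/2^11 = 1.465 mV.
V_a = V_low + 1928·LSB = 2.82422 V; V_b = V_low + 1929·LSB = 2.82568 V.

[2.82422 V, 2.82568 V)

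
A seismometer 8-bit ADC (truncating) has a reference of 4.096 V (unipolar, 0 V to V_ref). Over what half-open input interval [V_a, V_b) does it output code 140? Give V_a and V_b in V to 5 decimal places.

LSB = 4.096/2^8 = 16.000 mV.
V_a = V_low + 140·LSB = 2.24 V; V_b = V_low + 141·LSB = 2.256 V.

[2.24000 V, 2.25600 V)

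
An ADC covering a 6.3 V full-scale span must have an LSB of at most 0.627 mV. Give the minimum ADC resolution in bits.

14 bits

Number of steps required ≥ 6.3 V / 0.627 mV = 10047.85.
Need 2^N ≥ 10047.85; 2^13 = 8192, 2^14 = 16384.
Minimum N = 14.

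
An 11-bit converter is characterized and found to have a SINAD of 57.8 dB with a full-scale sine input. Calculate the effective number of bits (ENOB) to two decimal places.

ENOB = (SINAD − 1.76) / 6.02 = (57.8 − 1.76)/6.02 = 9.309.

9.31 bits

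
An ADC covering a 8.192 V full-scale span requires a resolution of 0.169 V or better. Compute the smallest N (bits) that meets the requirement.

Number of steps required ≥ 8.192 V / 0.169 V = 48.47.
Need 2^N ≥ 48.47; 2^5 = 32, 2^6 = 64.
Minimum N = 6.

6 bits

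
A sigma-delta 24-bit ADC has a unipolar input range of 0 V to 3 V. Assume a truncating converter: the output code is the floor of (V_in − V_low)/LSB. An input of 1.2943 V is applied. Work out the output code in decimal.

Full-scale span = 3 V; LSB = 3/2^24 = 0.18 µV.
(1.2943 − 0) / 1.78814e-07 = 7238250.223 LSBs.
Floor → code 7238250.

code 7238250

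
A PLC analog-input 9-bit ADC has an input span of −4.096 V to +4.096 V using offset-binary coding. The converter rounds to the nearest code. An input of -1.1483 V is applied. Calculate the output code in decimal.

code 184

With 512 levels over 8.192 V, one step is 16.000 mV.
Input sits at 184.231 steps above V_low.
Round → code 184.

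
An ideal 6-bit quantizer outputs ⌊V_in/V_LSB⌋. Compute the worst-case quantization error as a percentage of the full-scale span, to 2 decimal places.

Truncating → worst-case error = 1 LSB = V_FS/2^6, so 100/64 = 1.5625 % of full scale.

1.56 %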